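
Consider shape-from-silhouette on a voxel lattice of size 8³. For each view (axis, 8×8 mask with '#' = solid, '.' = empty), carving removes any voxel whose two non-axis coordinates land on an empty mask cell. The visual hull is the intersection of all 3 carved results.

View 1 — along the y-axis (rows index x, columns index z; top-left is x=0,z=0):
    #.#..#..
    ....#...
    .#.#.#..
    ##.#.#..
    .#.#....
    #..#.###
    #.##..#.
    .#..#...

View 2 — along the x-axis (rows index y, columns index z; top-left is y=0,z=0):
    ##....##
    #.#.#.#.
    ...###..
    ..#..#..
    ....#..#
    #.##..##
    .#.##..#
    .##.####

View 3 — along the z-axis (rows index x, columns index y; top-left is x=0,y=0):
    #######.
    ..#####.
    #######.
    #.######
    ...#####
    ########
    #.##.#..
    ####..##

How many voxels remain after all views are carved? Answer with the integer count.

full grid |V| = 512
after view 1 [y-axis, 24 of 64 cells solid] → remaining = 192
after view 2 [x-axis, 30 of 64 cells solid] → remaining = 82
after view 3 [z-axis, 49 of 64 cells solid] → remaining = 66

|visual hull| = 66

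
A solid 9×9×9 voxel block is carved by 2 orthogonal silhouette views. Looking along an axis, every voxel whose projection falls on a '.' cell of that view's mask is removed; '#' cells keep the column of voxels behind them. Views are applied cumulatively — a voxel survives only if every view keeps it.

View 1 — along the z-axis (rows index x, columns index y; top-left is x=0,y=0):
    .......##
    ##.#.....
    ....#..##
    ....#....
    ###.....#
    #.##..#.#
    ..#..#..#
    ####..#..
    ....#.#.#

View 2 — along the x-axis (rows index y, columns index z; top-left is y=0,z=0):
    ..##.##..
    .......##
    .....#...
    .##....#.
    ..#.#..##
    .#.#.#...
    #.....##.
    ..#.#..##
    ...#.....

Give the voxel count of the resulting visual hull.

start: 9×9×9 = 729 voxels
step 1: project along z, AND mask (29/81) → |grid| = 261
step 2: project along x, AND mask (25/81) → |grid| = 73

voxel count = 73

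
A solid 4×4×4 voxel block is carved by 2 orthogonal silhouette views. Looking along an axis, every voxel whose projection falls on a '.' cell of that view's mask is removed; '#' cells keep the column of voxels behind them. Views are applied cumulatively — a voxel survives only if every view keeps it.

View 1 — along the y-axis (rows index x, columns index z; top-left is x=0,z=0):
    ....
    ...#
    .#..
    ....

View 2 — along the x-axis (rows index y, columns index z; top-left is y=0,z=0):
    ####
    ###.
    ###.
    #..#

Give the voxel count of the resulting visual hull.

start: 4×4×4 = 64 voxels
step 1: project along y, AND mask (2/16) → |grid| = 8
step 2: project along x, AND mask (12/16) → |grid| = 5

5 voxels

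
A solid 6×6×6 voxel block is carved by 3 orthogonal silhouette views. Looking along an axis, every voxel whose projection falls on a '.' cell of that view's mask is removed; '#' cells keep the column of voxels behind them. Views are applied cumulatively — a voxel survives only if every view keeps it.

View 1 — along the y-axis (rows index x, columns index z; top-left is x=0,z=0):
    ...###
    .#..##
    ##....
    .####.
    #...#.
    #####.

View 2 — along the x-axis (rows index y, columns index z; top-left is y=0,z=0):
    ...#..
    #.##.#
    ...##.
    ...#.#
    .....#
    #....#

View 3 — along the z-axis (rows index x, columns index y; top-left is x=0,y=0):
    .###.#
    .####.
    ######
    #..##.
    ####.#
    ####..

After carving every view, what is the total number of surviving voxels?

start: 6×6×6 = 216 voxels
step 1: project along y, AND mask (19/36) → |grid| = 114
step 2: project along x, AND mask (12/36) → |grid| = 33
step 3: project along z, AND mask (26/36) → |grid| = 25

voxel count = 25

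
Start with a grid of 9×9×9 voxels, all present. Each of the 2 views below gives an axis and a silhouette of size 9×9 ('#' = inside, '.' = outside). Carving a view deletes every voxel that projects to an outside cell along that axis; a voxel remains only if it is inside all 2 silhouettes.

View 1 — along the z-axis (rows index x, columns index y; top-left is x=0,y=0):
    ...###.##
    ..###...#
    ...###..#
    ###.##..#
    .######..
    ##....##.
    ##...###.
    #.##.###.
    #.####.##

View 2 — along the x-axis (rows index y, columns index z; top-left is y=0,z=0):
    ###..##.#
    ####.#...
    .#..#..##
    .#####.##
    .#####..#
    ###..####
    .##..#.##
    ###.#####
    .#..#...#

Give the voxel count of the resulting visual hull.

initial block: 9^3 = 729
  1. axis=2 (XY plane), |mask|=47  ⇒  voxels=423
  2. axis=0 (YZ plane), |mask|=51  ⇒  voxels=272

remaining voxels: 272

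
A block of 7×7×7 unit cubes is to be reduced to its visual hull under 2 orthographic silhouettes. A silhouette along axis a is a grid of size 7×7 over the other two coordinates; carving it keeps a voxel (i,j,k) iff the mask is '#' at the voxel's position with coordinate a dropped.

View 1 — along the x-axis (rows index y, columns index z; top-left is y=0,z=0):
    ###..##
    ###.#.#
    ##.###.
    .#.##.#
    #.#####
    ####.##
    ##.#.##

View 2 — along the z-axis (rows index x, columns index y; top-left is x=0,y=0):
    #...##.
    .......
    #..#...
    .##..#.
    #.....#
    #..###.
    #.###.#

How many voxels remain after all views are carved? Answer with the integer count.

before carving: 343 voxels (7×7×7)
carve view 1 (along x, YZ-mask fill 36/49): 252 voxels remain
carve view 2 (along z, XY-mask fill 19/49): 98 voxels remain

98 voxels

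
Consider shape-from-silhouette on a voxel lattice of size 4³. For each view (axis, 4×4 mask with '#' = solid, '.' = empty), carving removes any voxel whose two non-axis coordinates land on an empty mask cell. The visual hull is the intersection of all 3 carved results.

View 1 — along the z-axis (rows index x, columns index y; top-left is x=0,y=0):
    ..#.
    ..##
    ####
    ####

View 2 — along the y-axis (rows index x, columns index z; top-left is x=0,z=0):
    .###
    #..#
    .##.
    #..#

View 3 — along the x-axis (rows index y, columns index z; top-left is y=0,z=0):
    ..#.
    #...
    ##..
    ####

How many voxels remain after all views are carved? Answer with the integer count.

full grid |V| = 64
carve view 1 (along z, XY-mask fill 11/16): 44 voxels remain
carve view 2 (along y, XZ-mask fill 9/16): 23 voxels remain
carve view 3 (along x, YZ-mask fill 8/16): 12 voxels remain

voxel count = 12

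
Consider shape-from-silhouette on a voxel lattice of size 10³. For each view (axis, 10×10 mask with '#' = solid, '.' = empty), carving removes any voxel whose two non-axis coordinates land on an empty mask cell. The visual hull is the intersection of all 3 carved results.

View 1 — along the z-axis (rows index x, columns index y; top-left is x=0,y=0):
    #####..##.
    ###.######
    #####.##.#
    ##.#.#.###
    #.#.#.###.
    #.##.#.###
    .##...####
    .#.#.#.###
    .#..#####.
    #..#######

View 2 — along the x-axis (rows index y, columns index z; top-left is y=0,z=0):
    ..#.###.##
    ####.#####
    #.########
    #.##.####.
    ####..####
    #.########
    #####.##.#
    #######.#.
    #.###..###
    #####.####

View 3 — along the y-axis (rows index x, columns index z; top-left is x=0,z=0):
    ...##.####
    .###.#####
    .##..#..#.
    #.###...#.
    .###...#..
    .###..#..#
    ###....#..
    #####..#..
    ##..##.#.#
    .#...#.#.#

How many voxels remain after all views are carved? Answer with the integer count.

before carving: 1000 voxels (10×10×10)
  1. axis=2 (XY plane), |mask|=70  ⇒  voxels=700
  2. axis=0 (YZ plane), |mask|=80  ⇒  voxels=557
  3. axis=1 (XZ plane), |mask|=52  ⇒  voxels=289

voxel count = 289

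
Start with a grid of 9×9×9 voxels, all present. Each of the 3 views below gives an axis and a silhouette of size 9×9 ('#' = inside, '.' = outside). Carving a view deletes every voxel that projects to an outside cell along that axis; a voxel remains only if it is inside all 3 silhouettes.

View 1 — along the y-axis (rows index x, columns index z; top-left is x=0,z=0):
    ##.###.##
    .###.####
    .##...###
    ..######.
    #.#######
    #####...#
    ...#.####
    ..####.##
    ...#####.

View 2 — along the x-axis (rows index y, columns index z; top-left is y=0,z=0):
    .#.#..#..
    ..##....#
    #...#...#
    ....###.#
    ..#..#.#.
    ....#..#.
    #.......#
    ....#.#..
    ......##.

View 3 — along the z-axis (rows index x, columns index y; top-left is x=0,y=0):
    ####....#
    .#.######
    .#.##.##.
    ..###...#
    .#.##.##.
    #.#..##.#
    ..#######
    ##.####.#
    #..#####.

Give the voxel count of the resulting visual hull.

voxel count = 100

full grid |V| = 729
V1 y: intersect with XZ mask (55 set) -- 495 left
V2 x: intersect with YZ mask (24 set) -- 152 left
V3 z: intersect with XY mask (51 set) -- 100 left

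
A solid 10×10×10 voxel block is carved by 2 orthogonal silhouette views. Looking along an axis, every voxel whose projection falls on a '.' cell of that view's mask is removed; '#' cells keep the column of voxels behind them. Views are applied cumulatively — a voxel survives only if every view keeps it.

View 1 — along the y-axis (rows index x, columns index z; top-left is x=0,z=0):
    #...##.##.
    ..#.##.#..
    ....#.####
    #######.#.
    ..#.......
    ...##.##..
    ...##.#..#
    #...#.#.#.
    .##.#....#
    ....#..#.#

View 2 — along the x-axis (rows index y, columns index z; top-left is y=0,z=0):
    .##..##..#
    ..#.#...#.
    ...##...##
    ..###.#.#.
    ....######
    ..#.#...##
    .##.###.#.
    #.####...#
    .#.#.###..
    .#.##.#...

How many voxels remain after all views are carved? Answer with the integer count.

before carving: 1000 voxels (10×10×10)
V1 y: intersect with XZ mask (42 set) -- 420 left
V2 x: intersect with YZ mask (48 set) -- 221 left

221 voxels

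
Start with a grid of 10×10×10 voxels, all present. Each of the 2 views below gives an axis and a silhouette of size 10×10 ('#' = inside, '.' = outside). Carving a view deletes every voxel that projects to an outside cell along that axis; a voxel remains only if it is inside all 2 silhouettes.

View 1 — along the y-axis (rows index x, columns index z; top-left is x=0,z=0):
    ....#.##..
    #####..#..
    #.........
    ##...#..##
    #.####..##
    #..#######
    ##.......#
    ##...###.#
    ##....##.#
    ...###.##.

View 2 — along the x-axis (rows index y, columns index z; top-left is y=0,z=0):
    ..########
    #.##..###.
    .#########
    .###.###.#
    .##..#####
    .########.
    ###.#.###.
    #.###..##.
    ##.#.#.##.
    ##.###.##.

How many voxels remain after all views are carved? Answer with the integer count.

336 voxels

start: 10×10×10 = 1000 voxels
step 1: project along y, AND mask (49/100) → |grid| = 490
step 2: project along x, AND mask (71/100) → |grid| = 336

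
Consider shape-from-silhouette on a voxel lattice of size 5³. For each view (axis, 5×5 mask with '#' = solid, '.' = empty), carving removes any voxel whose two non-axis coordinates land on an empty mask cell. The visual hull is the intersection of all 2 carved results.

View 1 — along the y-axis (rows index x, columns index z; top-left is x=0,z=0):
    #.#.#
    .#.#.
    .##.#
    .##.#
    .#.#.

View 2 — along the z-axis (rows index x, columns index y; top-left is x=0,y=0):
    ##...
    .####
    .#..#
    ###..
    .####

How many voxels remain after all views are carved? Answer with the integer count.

initial block: 5^3 = 125
V1 y: intersect with XZ mask (13 set) -- 65 left
V2 z: intersect with XY mask (15 set) -- 37 left

remaining voxels: 37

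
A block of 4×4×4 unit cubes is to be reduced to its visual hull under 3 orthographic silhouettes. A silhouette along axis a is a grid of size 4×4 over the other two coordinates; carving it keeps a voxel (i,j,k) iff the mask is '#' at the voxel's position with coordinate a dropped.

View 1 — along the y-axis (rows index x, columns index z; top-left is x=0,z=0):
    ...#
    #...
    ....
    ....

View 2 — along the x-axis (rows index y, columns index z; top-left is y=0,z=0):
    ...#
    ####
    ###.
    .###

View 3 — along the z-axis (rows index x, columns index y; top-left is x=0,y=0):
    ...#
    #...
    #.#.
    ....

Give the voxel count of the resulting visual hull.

1 voxels

full grid |V| = 64
carve view 1 (along y, XZ-mask fill 2/16): 8 voxels remain
carve view 2 (along x, YZ-mask fill 11/16): 5 voxels remain
carve view 3 (along z, XY-mask fill 4/16): 1 voxels remain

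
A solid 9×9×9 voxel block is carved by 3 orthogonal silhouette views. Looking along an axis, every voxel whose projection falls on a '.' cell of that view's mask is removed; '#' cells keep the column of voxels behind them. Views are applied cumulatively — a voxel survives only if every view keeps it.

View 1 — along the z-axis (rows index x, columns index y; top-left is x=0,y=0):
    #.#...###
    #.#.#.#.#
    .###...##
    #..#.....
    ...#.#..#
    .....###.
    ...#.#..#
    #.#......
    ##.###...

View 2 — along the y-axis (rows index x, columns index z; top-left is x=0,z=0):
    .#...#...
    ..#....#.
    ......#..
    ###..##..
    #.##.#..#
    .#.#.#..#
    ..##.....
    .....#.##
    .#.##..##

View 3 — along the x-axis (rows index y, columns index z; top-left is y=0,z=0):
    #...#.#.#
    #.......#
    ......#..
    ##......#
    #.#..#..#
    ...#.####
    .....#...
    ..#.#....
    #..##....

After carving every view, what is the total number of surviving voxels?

|visual hull| = 30

start: 9×9×9 = 729 voxels
after view 1 [z-axis, 33 of 81 cells solid] → remaining = 297
after view 2 [y-axis, 29 of 81 cells solid] → remaining = 99
after view 3 [x-axis, 25 of 81 cells solid] → remaining = 30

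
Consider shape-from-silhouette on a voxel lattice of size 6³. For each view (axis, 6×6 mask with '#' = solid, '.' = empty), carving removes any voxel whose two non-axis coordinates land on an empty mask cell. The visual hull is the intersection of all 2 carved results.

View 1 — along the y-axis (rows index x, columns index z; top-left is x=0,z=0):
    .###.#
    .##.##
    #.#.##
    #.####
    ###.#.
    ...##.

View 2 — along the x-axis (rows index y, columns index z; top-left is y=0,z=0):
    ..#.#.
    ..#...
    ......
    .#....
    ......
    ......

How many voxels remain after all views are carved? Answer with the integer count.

initial block: 6^3 = 216
step 1: project along y, AND mask (23/36) → |grid| = 138
step 2: project along x, AND mask (4/36) → |grid| = 18

|visual hull| = 18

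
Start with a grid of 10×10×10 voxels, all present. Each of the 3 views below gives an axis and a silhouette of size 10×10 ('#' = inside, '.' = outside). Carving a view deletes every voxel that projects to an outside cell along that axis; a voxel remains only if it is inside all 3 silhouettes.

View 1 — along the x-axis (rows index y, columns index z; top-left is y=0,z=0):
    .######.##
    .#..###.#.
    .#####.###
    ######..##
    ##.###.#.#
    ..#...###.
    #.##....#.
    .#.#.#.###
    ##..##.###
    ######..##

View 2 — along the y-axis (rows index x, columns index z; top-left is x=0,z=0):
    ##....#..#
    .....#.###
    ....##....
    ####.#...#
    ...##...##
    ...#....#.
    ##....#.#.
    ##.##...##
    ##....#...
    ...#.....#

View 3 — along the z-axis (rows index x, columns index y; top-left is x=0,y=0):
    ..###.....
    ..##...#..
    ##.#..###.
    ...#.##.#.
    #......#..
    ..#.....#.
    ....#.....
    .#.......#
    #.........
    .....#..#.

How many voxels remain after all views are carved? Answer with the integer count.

voxel count = 66

start: 10×10×10 = 1000 voxels
after view 1 [x-axis, 65 of 100 cells solid] → remaining = 650
after view 2 [y-axis, 37 of 100 cells solid] → remaining = 252
after view 3 [z-axis, 26 of 100 cells solid] → remaining = 66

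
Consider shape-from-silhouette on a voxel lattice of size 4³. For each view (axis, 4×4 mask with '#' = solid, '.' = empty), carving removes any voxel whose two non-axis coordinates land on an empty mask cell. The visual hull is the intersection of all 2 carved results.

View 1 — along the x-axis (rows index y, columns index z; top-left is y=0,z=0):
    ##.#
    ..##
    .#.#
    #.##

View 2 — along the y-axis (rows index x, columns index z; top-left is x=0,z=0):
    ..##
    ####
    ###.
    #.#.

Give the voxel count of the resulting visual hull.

voxel count = 26

initial block: 4^3 = 64
  1. axis=0 (YZ plane), |mask|=10  ⇒  voxels=40
  2. axis=1 (XZ plane), |mask|=11  ⇒  voxels=26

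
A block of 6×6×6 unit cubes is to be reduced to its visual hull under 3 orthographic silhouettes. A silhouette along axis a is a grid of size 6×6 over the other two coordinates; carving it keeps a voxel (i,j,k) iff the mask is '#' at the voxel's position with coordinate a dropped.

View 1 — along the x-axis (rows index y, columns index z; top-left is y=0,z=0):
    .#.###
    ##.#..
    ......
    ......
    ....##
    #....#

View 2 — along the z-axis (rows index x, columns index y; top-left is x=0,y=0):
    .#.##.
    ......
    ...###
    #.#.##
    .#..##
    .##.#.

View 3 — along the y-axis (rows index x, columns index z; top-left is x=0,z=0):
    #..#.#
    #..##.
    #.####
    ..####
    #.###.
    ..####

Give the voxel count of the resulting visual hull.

20 voxels

before carving: 216 voxels (6×6×6)
  1. axis=0 (YZ plane), |mask|=11  ⇒  voxels=66
  2. axis=2 (XY plane), |mask|=16  ⇒  voxels=29
  3. axis=1 (XZ plane), |mask|=23  ⇒  voxels=20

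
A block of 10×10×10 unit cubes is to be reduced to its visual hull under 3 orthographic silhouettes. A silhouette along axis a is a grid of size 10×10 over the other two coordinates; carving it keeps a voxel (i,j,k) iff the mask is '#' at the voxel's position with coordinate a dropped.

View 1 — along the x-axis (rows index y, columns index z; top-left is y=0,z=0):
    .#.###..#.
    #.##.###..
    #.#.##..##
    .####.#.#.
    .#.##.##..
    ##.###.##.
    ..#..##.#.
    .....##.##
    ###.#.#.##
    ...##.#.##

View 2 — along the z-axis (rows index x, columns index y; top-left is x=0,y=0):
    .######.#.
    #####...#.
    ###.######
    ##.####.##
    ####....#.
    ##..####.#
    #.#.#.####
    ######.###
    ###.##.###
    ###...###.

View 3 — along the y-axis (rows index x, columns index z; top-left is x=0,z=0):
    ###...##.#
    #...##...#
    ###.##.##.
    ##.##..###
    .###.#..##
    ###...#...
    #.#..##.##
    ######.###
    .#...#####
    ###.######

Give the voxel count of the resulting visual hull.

|visual hull| = 258

initial block: 10^3 = 1000
step 1: project along x, AND mask (55/100) → |grid| = 550
step 2: project along z, AND mask (72/100) → |grid| = 400
step 3: project along y, AND mask (64/100) → |grid| = 258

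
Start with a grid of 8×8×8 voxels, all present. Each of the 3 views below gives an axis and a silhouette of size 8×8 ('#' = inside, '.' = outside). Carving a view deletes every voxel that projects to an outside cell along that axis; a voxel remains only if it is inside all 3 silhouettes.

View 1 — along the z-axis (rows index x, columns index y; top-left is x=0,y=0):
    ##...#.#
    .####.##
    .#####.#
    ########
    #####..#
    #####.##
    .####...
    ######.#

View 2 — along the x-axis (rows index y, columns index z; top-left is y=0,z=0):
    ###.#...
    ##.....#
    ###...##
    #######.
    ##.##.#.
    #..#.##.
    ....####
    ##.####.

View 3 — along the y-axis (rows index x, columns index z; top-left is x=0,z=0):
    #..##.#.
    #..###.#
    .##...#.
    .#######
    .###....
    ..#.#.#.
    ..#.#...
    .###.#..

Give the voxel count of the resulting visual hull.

before carving: 512 voxels (8×8×8)
[1] z-view keeps 48 columns → grid now 384
[2] x-view keeps 38 columns → grid now 233
[3] y-view keeps 31 columns → grid now 116

voxel count = 116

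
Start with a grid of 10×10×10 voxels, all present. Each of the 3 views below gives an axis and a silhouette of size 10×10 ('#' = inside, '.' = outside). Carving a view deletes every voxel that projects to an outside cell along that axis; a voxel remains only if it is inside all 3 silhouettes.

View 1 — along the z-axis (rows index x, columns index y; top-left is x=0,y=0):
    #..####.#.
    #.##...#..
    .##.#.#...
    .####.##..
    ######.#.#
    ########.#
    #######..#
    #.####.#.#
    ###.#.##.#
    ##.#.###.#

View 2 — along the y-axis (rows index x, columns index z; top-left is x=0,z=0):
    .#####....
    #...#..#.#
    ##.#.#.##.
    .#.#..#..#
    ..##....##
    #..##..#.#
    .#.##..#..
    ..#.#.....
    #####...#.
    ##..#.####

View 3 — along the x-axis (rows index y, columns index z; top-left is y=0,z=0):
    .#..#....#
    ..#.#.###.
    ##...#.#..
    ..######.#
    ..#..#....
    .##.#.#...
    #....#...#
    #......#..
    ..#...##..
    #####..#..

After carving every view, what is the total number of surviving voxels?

initial block: 10^3 = 1000
  1. axis=2 (XY plane), |mask|=66  ⇒  voxels=660
  2. axis=1 (XZ plane), |mask|=47  ⇒  voxels=308
  3. axis=0 (YZ plane), |mask|=39  ⇒  voxels=126

126 voxels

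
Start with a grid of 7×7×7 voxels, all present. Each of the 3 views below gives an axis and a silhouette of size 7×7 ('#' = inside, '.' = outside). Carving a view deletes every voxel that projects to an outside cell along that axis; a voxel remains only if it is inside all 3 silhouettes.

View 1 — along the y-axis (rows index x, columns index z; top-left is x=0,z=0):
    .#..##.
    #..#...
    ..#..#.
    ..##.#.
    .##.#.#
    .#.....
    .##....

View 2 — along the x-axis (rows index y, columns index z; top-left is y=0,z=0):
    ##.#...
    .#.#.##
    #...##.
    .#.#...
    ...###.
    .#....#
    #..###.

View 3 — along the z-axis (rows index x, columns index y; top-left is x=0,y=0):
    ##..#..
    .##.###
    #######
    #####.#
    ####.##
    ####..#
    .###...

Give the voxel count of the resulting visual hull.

initial block: 7^3 = 343
V1 y: intersect with XZ mask (17 set) -- 119 left
V2 x: intersect with YZ mask (21 set) -- 49 left
V3 z: intersect with XY mask (35 set) -- 36 left

36 voxels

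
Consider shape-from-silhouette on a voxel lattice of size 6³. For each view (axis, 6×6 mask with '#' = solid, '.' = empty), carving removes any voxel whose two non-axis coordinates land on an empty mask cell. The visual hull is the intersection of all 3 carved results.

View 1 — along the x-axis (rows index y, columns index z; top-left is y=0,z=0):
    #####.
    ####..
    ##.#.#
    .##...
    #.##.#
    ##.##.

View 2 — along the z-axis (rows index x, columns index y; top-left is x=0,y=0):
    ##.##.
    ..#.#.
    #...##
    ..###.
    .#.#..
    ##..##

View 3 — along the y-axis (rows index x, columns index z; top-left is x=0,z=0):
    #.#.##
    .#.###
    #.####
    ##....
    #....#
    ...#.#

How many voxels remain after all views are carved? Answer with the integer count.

35 voxels

before carving: 216 voxels (6×6×6)
carve view 1 (along x, YZ-mask fill 23/36): 138 voxels remain
carve view 2 (along z, XY-mask fill 18/36): 69 voxels remain
carve view 3 (along y, XZ-mask fill 19/36): 35 voxels remain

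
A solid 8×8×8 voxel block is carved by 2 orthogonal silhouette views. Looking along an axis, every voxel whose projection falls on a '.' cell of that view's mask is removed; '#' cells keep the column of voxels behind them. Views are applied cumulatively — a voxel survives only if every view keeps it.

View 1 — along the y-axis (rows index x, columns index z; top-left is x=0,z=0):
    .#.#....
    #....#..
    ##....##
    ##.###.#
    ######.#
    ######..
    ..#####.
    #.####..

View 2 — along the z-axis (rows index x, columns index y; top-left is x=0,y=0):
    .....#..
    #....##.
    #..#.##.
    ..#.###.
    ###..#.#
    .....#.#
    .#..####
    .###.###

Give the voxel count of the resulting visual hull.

voxel count = 150

initial block: 8^3 = 512
[1] y-view keeps 37 columns → grid now 296
[2] z-view keeps 30 columns → grid now 150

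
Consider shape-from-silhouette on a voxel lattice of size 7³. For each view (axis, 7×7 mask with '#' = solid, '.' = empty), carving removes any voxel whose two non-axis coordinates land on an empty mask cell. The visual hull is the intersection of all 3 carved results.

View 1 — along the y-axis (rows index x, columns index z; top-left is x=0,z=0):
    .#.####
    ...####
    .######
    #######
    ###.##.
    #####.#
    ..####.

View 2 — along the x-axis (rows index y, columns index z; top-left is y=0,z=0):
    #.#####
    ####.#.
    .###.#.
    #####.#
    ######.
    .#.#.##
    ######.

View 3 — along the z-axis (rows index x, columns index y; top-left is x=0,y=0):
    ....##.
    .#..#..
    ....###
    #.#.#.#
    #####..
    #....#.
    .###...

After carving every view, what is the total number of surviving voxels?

initial block: 7^3 = 343
carve view 1 (along y, XZ-mask fill 37/49): 259 voxels remain
carve view 2 (along x, YZ-mask fill 37/49): 196 voxels remain
carve view 3 (along z, XY-mask fill 21/49): 86 voxels remain

remaining voxels: 86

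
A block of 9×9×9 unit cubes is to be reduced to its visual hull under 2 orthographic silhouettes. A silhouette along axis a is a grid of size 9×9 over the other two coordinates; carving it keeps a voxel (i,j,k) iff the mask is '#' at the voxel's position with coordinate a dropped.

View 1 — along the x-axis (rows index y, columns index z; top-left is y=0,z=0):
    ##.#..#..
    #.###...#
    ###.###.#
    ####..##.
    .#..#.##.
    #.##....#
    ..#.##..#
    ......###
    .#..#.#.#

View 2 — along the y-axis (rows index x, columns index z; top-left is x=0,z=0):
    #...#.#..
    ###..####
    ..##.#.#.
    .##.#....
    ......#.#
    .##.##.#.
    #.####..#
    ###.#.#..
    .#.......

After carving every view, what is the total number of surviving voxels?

before carving: 729 voxels (9×9×9)
[1] x-view keeps 41 columns → grid now 369
[2] y-view keeps 36 columns → grid now 167

voxel count = 167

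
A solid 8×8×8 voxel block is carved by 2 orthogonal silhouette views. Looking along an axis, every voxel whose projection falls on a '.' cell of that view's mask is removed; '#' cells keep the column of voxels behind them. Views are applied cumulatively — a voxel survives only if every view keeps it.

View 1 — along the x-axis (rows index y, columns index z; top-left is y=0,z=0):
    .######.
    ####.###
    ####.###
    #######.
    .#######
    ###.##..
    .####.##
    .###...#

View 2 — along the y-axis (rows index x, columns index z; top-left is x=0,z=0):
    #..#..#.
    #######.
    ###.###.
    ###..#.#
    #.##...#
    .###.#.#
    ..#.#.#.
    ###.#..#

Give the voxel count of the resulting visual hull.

full grid |V| = 512
after view 1 [x-axis, 49 of 64 cells solid] → remaining = 392
after view 2 [y-axis, 38 of 64 cells solid] → remaining = 236

voxel count = 236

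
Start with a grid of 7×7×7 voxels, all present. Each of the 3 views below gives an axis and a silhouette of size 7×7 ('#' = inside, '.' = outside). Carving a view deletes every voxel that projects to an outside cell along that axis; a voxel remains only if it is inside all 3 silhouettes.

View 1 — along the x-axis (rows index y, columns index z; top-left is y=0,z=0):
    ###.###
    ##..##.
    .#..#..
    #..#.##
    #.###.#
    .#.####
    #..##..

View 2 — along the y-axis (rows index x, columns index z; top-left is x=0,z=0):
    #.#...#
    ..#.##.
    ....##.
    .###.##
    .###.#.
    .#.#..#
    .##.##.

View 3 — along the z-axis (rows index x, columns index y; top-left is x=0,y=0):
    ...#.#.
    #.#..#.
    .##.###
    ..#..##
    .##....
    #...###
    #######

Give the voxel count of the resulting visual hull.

initial block: 7^3 = 343
  1. axis=0 (YZ plane), |mask|=29  ⇒  voxels=203
  2. axis=1 (XZ plane), |mask|=24  ⇒  voxels=93
  3. axis=2 (XY plane), |mask|=26  ⇒  voxels=49

remaining voxels: 49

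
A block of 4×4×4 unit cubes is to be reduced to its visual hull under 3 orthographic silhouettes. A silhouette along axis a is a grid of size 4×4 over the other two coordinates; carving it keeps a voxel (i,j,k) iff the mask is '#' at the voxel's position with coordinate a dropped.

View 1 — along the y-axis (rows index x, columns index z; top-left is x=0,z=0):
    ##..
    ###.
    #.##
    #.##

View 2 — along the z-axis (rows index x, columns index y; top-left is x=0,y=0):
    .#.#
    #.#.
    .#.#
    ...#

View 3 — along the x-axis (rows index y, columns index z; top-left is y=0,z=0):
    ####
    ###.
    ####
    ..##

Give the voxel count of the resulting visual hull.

initial block: 4^3 = 64
after view 1 [y-axis, 11 of 16 cells solid] → remaining = 44
after view 2 [z-axis, 7 of 16 cells solid] → remaining = 19
after view 3 [x-axis, 13 of 16 cells solid] → remaining = 14

|visual hull| = 14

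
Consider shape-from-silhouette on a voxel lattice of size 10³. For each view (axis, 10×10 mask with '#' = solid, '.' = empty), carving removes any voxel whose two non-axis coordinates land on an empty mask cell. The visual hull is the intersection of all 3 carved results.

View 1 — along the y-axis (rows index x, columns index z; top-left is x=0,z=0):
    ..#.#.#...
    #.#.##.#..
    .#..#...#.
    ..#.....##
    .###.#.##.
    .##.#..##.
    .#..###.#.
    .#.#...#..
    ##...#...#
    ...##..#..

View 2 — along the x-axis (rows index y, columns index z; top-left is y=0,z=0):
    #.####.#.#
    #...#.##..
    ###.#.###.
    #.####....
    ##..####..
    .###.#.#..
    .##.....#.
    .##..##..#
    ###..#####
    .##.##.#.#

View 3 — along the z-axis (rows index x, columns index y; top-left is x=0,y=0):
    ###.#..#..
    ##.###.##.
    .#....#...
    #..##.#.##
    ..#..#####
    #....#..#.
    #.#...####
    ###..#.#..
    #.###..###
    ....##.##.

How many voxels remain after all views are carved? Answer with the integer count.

135 voxels

initial block: 10^3 = 1000
carve view 1 (along y, XZ-mask fill 40/100): 400 voxels remain
carve view 2 (along x, YZ-mask fill 56/100): 235 voxels remain
carve view 3 (along z, XY-mask fill 51/100): 135 voxels remain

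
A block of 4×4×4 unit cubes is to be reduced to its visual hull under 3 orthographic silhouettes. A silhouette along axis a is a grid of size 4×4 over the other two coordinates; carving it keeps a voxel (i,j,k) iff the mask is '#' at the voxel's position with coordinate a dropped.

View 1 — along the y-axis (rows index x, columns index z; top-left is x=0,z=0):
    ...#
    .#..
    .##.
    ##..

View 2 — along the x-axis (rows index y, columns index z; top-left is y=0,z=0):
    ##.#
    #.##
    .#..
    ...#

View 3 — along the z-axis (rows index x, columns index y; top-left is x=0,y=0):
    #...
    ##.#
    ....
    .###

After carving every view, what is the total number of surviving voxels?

|visual hull| = 4

full grid |V| = 64
[1] y-view keeps 6 columns → grid now 24
[2] x-view keeps 8 columns → grid now 12
[3] z-view keeps 7 columns → grid now 4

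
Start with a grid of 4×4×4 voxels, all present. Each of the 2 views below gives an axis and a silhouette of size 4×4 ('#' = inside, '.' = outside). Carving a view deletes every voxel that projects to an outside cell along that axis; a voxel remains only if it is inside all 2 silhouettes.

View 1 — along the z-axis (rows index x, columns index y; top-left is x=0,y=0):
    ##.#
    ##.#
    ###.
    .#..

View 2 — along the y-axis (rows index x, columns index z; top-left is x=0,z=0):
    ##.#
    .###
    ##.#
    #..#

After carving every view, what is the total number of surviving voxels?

|visual hull| = 29

start: 4×4×4 = 64 voxels
[1] z-view keeps 10 columns → grid now 40
[2] y-view keeps 11 columns → grid now 29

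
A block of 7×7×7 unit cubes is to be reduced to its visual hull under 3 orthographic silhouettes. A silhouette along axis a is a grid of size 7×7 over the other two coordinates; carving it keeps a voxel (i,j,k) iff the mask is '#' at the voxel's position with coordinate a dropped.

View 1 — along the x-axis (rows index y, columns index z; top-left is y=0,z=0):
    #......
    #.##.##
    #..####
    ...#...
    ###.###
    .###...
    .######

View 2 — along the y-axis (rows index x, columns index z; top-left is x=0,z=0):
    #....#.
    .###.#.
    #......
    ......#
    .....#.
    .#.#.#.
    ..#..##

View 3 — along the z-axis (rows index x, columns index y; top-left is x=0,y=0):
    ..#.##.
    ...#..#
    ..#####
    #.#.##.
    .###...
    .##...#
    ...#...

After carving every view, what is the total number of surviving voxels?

before carving: 343 voxels (7×7×7)
  1. axis=0 (YZ plane), |mask|=27  ⇒  voxels=189
  2. axis=1 (XZ plane), |mask|=15  ⇒  voxels=60
  3. axis=2 (XY plane), |mask|=21  ⇒  voxels=22

|visual hull| = 22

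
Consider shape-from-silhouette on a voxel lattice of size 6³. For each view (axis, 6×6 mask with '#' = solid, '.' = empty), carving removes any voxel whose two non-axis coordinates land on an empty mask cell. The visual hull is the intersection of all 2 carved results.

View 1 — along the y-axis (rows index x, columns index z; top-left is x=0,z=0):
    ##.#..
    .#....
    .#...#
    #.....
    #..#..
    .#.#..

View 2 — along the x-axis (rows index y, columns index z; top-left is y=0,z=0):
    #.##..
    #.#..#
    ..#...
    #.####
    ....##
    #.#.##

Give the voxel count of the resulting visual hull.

remaining voxels: 22

before carving: 216 voxels (6×6×6)
V1 y: intersect with XZ mask (11 set) -- 66 left
V2 x: intersect with YZ mask (18 set) -- 22 left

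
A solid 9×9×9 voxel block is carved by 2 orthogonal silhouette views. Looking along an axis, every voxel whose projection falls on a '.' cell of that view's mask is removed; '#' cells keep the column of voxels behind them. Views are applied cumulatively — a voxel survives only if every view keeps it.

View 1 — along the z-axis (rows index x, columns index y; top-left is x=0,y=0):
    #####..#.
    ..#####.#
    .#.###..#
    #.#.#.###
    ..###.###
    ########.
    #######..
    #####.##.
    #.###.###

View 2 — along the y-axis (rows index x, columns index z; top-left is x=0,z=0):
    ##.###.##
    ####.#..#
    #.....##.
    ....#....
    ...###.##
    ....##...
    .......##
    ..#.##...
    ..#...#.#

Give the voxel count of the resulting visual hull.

remaining voxels: 201

start: 9×9×9 = 729 voxels
  1. axis=2 (XY plane), |mask|=58  ⇒  voxels=522
  2. axis=1 (XZ plane), |mask|=32  ⇒  voxels=201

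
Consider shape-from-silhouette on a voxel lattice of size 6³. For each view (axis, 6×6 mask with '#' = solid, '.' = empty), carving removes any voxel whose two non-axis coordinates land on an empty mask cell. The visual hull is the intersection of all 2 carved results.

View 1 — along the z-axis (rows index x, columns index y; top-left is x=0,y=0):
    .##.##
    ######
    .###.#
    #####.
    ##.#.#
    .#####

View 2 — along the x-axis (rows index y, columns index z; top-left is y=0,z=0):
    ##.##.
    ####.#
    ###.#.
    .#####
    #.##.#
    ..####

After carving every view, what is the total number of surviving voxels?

|visual hull| = 123

initial block: 6^3 = 216
after view 1 [z-axis, 28 of 36 cells solid] → remaining = 168
after view 2 [x-axis, 26 of 36 cells solid] → remaining = 123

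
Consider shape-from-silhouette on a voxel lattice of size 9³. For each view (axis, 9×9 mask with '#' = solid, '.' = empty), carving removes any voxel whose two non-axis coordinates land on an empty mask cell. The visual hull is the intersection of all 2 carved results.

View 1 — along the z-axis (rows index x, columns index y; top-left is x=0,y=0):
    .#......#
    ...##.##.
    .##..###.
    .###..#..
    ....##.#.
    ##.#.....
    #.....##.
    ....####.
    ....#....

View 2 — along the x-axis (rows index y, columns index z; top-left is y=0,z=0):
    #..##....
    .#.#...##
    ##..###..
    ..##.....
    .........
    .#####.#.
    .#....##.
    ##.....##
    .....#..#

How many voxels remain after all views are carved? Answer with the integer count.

start: 9×9×9 = 729 voxels
carve view 1 (along z, XY-mask fill 29/81): 261 voxels remain
carve view 2 (along x, YZ-mask fill 29/81): 93 voxels remain

|visual hull| = 93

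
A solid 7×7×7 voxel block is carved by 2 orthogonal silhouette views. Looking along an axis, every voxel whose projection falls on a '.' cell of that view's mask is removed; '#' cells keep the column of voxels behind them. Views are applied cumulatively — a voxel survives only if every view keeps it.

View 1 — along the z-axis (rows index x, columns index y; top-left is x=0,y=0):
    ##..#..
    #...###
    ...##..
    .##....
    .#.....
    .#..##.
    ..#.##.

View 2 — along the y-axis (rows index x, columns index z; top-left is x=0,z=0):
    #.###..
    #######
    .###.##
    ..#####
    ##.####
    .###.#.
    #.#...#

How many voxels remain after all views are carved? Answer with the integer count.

remaining voxels: 87

initial block: 7^3 = 343
step 1: project along z, AND mask (18/49) → |grid| = 126
step 2: project along y, AND mask (34/49) → |grid| = 87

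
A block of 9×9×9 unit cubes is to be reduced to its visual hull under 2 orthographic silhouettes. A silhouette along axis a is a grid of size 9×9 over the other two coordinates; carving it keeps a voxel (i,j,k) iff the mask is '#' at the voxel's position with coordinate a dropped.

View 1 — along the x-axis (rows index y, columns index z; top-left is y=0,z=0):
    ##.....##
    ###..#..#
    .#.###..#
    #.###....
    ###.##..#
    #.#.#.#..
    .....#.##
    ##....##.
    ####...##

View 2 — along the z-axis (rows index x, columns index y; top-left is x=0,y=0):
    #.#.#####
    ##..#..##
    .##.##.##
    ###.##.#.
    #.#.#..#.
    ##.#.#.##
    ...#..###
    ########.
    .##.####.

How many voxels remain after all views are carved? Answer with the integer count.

remaining voxels: 240

full grid |V| = 729
V1 x: intersect with YZ mask (41 set) -- 369 left
V2 z: intersect with XY mask (52 set) -- 240 left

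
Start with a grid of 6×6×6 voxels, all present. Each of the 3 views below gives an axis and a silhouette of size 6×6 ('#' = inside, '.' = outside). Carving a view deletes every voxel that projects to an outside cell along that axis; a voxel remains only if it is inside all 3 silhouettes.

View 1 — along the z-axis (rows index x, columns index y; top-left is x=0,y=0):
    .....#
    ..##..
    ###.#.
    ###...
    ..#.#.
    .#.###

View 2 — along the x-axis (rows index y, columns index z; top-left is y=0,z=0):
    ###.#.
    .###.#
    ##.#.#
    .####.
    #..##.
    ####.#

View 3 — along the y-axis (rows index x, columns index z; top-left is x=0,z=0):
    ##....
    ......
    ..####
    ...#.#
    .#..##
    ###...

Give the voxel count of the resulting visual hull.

voxel count = 26

before carving: 216 voxels (6×6×6)
  1. axis=2 (XY plane), |mask|=16  ⇒  voxels=96
  2. axis=0 (YZ plane), |mask|=24  ⇒  voxels=63
  3. axis=1 (XZ plane), |mask|=14  ⇒  voxels=26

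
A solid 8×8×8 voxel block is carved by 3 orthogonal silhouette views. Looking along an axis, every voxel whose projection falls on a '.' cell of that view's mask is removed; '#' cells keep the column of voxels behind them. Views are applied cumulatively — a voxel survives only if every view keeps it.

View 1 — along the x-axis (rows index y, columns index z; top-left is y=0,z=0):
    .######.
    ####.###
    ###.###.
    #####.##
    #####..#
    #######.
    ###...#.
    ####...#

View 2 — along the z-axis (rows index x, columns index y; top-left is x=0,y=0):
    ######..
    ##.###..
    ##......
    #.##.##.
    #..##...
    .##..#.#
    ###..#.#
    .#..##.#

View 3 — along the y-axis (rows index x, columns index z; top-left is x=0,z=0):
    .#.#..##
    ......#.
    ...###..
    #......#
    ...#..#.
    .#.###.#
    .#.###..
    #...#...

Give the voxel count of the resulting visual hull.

74 voxels

start: 8×8×8 = 512 voxels
carve view 1 (along x, YZ-mask fill 48/64): 384 voxels remain
carve view 2 (along z, XY-mask fill 34/64): 215 voxels remain
carve view 3 (along y, XZ-mask fill 23/64): 74 voxels remain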